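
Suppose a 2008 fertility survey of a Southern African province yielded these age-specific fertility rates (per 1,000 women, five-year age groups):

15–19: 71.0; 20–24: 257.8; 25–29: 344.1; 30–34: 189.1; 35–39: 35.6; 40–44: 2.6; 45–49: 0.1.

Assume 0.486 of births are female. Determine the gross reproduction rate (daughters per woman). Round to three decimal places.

Proportion female at birth = 0.486.
Sum of ASFRs = 71.0 + 257.8 + 344.1 + 189.1 + 35.6 + 2.6 + 0.1 = 900.3
TFR = 5 × 900.3 / 1000 = 4.5015
GRR = 0.486 × 4.5015 = 2.18773

2.188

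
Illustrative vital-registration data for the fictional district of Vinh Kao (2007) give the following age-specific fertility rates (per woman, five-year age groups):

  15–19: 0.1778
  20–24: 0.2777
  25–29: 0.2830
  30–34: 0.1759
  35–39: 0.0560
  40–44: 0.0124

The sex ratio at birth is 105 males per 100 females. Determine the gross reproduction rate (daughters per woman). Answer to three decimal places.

Proportion female at birth = 100 / (100 + 105) = 0.48780.
Sum of ASFRs = 0.1778 + 0.2777 + 0.2830 + 0.1759 + 0.0560 + 0.0124 = 0.9828
TFR = 5 × 0.9828 = 4.914
GRR = 0.48780 × 4.914 = 2.39705

2.397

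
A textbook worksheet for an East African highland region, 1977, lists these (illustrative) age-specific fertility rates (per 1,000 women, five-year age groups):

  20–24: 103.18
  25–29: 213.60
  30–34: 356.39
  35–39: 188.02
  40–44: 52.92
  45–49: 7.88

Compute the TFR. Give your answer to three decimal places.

4.610

Sum of ASFRs = 103.18 + 213.60 + 356.39 + 188.02 + 52.92 + 7.88 = 921.99
TFR = 5 × 921.99 / 1000 = 4.60995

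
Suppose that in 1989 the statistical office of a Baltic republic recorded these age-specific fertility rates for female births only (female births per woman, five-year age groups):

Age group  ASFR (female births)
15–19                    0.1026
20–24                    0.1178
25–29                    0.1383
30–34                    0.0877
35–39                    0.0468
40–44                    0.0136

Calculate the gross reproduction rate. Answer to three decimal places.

Sum of female ASFRs = 0.1026 + 0.1178 + 0.1383 + 0.0877 + 0.0468 + 0.0136 = 0.5068
GRR = 5 × 0.5068 = 2.534

2.534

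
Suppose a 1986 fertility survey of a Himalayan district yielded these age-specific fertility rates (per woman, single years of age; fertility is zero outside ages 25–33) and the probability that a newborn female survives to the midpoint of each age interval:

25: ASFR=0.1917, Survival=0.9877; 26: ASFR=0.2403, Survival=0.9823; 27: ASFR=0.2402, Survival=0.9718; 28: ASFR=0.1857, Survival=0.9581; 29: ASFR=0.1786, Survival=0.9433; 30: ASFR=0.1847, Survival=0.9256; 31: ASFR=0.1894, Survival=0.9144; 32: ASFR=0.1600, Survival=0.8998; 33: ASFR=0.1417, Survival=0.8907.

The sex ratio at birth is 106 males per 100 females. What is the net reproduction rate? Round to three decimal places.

0.786

Proportion female at birth = 100 / (100 + 106) = 0.48544.
Survival-weighted fertility by age (1·fₓ·Sₓ):
  25: 1 × 0.1917 × 0.9877 = 0.18934
  26: 1 × 0.2403 × 0.9823 = 0.23605
  27: 1 × 0.2402 × 0.9718 = 0.23343
  28: 1 × 0.1857 × 0.9581 = 0.17792
  29: 1 × 0.1786 × 0.9433 = 0.16847
  30: 1 × 0.1847 × 0.9256 = 0.17096
  31: 1 × 0.1894 × 0.9144 = 0.17319
  32: 1 × 0.1600 × 0.8998 = 0.14397
  33: 1 × 0.1417 × 0.8907 = 0.12621
Sum = 1.61954
NRR = 0.48544 × 1.61954 = 0.78619
An NRR under 1 implies long-run decline under these rates.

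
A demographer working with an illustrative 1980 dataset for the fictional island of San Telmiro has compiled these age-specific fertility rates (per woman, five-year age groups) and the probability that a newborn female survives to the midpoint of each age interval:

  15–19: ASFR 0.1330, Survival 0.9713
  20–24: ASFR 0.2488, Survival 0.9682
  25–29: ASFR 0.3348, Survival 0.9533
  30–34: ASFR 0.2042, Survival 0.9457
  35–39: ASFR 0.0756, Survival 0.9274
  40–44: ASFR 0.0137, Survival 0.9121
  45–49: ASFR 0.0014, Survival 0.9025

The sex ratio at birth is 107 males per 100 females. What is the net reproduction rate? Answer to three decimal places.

2.334

Proportion female at birth = 100 / (100 + 107) = 0.48309.
Survival-weighted fertility by age (5·fₓ·Sₓ):
  15–19: 5 × 0.1330 × 0.9713 = 0.64591
  20–24: 5 × 0.2488 × 0.9682 = 1.20444
  25–29: 5 × 0.3348 × 0.9533 = 1.59582
  30–34: 5 × 0.2042 × 0.9457 = 0.96556
  35–39: 5 × 0.0756 × 0.9274 = 0.35056
  40–44: 5 × 0.0137 × 0.9121 = 0.06248
  45–49: 5 × 0.0014 × 0.9025 = 0.00632
Sum = 4.83109
NRR = 0.48309 × 4.83109 = 2.33385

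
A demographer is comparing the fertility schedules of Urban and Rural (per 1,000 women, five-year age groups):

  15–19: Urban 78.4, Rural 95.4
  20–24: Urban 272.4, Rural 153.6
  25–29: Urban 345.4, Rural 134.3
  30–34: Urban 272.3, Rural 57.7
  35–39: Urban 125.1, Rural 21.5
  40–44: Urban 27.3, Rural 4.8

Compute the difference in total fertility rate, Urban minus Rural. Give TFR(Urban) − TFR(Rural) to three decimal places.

3.268

Urban:
  Sum of ASFRs = 78.4 + 272.4 + 345.4 + 272.3 + 125.1 + 27.3 = 1120.9
  TFR = 5 × 1120.9 / 1000 = 5.6045
Rural:
  Sum of ASFRs = 95.4 + 153.6 + 134.3 + 57.7 + 21.5 + 4.8 = 467.3
  TFR = 5 × 467.3 / 1000 = 2.3365
Difference = 5.6045 − 2.3365 = 3.268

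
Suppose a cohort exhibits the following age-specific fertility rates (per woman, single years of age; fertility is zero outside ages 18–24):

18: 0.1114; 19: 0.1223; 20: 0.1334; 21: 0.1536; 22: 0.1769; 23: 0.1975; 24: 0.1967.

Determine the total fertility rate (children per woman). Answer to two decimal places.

1.09

Sum of ASFRs = 0.1114 + 0.1223 + 0.1334 + 0.1536 + 0.1769 + 0.1975 + 0.1967 = 1.0918
TFR = 1.0918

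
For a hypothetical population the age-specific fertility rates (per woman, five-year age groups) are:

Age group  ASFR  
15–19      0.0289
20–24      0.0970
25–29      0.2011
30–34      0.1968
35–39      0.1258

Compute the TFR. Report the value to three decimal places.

Sum of ASFRs = 0.0289 + 0.0970 + 0.2011 + 0.1968 + 0.1258 = 0.6496
TFR = 5 × 0.6496 = 3.248

3.248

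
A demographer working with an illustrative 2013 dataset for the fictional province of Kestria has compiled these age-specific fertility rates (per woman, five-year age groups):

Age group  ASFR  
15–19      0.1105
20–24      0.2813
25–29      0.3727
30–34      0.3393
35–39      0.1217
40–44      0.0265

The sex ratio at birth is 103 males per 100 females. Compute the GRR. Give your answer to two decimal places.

Proportion female at birth = 100 / (100 + 103) = 0.49261.
Sum of ASFRs = 0.1105 + 0.2813 + 0.3727 + 0.3393 + 0.1217 + 0.0265 = 1.2520
TFR = 5 × 1.2520 = 6.26
GRR = 0.49261 × 6.26 = 3.08374

3.08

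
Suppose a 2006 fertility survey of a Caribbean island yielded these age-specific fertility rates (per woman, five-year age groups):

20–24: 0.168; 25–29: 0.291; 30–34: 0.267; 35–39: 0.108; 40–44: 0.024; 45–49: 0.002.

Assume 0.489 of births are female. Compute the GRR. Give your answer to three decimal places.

Proportion female at birth = 0.489.
Sum of ASFRs = 0.168 + 0.291 + 0.267 + 0.108 + 0.024 + 0.002 = 0.860
TFR = 5 × 0.860 = 4.3
GRR = 0.489 × 4.3 = 2.10270

2.103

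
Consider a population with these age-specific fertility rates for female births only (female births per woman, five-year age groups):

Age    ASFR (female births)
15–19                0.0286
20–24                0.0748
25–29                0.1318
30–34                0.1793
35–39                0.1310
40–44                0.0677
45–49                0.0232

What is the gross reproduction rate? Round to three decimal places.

3.182

Sum of female ASFRs = 0.0286 + 0.0748 + 0.1318 + 0.1793 + 0.1310 + 0.0677 + 0.0232 = 0.6364
GRR = 5 × 0.6364 = 3.182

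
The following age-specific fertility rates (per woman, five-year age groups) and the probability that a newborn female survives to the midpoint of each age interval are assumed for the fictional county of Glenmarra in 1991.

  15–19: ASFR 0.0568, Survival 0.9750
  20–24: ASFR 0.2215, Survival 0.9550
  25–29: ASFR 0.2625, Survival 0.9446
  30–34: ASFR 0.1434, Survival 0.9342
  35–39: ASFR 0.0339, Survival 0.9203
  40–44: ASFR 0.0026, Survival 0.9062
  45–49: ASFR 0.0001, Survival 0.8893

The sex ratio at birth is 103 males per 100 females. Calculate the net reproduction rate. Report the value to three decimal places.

Proportion female at birth = 100 / (100 + 103) = 0.49261.
Each age group contributes 5 × ASFR × survival:
  15–19: 5 × 0.0568 × 0.9750 = 0.27690
  20–24: 5 × 0.2215 × 0.9550 = 1.05766
  25–29: 5 × 0.2625 × 0.9446 = 1.23979
  30–34: 5 × 0.1434 × 0.9342 = 0.66982
  35–39: 5 × 0.0339 × 0.9203 = 0.15599
  40–44: 5 × 0.0026 × 0.9062 = 0.01178
  45–49: 5 × 0.0001 × 0.8893 = 0.00044
Sum = 3.41238
NRR = 0.49261 × 3.41238 = 1.68097
NRR > 1, so each generation more than replaces itself.

1.681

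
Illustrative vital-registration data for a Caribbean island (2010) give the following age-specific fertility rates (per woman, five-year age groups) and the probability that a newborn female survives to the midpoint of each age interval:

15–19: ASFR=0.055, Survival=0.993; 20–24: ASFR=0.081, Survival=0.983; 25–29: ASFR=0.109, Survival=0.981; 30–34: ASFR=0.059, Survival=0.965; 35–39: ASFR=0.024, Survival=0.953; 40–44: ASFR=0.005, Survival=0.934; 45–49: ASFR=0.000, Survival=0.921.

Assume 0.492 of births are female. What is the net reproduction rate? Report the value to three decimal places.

Proportion female at birth = 0.492.
Survival-weighted fertility by age (5·fₓ·Sₓ):
  15–19: 5 × 0.055 × 0.993 = 0.27308
  20–24: 5 × 0.081 × 0.983 = 0.39812
  25–29: 5 × 0.109 × 0.981 = 0.53465
  30–34: 5 × 0.059 × 0.965 = 0.28468
  35–39: 5 × 0.024 × 0.953 = 0.11436
  40–44: 5 × 0.005 × 0.934 = 0.02335
  45–49: 5 × 0.000 × 0.921 = 0.00000
Sum = 1.62824
NRR = 0.492 × 1.62824 = 0.80109

0.801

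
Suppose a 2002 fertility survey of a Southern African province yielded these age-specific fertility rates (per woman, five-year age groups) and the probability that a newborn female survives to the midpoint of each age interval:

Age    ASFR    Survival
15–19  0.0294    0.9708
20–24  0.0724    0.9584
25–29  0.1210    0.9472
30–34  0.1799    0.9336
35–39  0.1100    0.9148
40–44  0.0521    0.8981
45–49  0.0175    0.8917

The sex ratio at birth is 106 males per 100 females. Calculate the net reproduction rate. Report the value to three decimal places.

Proportion female at birth = 100 / (100 + 106) = 0.48544.
Per-age-group product (5 × ASFR × survival probability):
  15–19: 5 × 0.0294 × 0.9708 = 0.14271
  20–24: 5 × 0.0724 × 0.9584 = 0.34694
  25–29: 5 × 0.1210 × 0.9472 = 0.57306
  30–34: 5 × 0.1799 × 0.9336 = 0.83977
  35–39: 5 × 0.1100 × 0.9148 = 0.50314
  40–44: 5 × 0.0521 × 0.8981 = 0.23396
  45–49: 5 × 0.0175 × 0.8917 = 0.07802
Sum = 2.71760
NRR = 0.48544 × 2.71760 = 1.31923

1.319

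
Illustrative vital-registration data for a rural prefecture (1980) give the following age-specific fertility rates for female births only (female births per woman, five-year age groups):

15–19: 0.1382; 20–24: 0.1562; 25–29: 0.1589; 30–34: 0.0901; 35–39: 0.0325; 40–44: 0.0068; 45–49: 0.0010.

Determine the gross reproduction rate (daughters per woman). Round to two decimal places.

Sum of female ASFRs = 0.1382 + 0.1562 + 0.1589 + 0.0901 + 0.0325 + 0.0068 + 0.0010 = 0.5837
GRR = 5 × 0.5837 = 2.9185

2.92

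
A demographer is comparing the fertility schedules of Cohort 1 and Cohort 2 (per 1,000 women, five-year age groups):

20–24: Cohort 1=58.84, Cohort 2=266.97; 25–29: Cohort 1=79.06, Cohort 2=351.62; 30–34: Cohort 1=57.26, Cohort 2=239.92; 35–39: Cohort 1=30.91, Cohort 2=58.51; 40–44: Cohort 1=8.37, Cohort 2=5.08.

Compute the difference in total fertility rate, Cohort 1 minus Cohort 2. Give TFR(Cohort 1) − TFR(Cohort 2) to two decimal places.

-3.44

Cohort 1:
  Sum of ASFRs = 58.84 + 79.06 + 57.26 + 30.91 + 8.37 = 234.44
  TFR = 5 × 234.44 / 1000 = 1.1722
Cohort 2:
  Sum of ASFRs = 266.97 + 351.62 + 239.92 + 58.51 + 5.08 = 922.10
  TFR = 5 × 922.10 / 1000 = 4.6105
Difference = 1.1722 − 4.6105 = -3.4383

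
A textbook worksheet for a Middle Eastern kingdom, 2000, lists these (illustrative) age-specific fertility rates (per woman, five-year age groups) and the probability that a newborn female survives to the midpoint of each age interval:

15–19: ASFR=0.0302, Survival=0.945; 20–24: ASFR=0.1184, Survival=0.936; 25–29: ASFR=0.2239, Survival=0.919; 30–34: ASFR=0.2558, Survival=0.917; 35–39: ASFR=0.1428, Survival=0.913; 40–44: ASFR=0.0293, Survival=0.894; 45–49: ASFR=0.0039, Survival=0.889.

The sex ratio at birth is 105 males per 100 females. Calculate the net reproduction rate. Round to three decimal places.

1.804

Proportion female at birth = 100 / (100 + 105) = 0.48780.
Each age group contributes 5 × ASFR × survival:
  15–19: 5 × 0.0302 × 0.945 = 0.14270
  20–24: 5 × 0.1184 × 0.936 = 0.55411
  25–29: 5 × 0.2239 × 0.919 = 1.02882
  30–34: 5 × 0.2558 × 0.917 = 1.17284
  35–39: 5 × 0.1428 × 0.913 = 0.65188
  40–44: 5 × 0.0293 × 0.894 = 0.13097
  45–49: 5 × 0.0039 × 0.889 = 0.01734
Sum = 3.69866
NRR = 0.48780 × 3.69866 = 1.80421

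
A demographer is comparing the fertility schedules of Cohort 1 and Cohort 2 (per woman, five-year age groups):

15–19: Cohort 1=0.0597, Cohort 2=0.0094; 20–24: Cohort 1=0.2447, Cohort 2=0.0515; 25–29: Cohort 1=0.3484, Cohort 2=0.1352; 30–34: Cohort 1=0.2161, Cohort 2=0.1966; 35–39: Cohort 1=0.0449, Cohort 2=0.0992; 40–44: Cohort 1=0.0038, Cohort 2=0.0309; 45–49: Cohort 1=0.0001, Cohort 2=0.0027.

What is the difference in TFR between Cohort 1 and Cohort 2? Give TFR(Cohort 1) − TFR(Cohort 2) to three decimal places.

1.961

Cohort 1:
  Sum of ASFRs = 0.0597 + 0.2447 + 0.3484 + 0.2161 + 0.0449 + 0.0038 + 0.0001 = 0.9177
  TFR = 5 × 0.9177 = 4.5885
Cohort 2:
  Sum of ASFRs = 0.0094 + 0.0515 + 0.1352 + 0.1966 + 0.0992 + 0.0309 + 0.0027 = 0.5255
  TFR = 5 × 0.5255 = 2.6275
Difference = 4.5885 − 2.6275 = 1.961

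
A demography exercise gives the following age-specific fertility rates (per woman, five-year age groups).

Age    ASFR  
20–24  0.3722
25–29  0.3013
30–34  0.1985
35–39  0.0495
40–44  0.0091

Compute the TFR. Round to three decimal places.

Sum of ASFRs = 0.3722 + 0.3013 + 0.1985 + 0.0495 + 0.0091 = 0.9306
TFR = 5 × 0.9306 = 4.653

4.653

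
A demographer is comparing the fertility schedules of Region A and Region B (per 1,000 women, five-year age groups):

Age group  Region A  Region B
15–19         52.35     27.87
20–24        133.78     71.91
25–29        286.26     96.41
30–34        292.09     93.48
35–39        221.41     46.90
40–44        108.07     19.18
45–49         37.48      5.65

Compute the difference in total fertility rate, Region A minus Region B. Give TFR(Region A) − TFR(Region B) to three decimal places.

3.850

Region A:
  Sum of ASFRs = 52.35 + 133.78 + 286.26 + 292.09 + 221.41 + 108.07 + 37.48 = 1131.44
  TFR = 5 × 1131.44 / 1000 = 5.6572
Region B:
  Sum of ASFRs = 27.87 + 71.91 + 96.41 + 93.48 + 46.90 + 19.18 + 5.65 = 361.40
  TFR = 5 × 361.40 / 1000 = 1.807
Difference = 5.6572 − 1.807 = 3.8502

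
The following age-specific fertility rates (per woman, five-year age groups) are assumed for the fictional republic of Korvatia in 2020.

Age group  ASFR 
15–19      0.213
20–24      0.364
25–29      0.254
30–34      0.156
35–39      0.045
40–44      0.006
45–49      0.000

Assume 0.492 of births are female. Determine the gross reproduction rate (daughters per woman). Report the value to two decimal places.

2.55

Proportion female at birth = 0.492.
Sum of ASFRs = 0.213 + 0.364 + 0.254 + 0.156 + 0.045 + 0.006 + 0.000 = 1.038
TFR = 5 × 1.038 = 5.19
GRR = 0.492 × 5.19 = 2.55348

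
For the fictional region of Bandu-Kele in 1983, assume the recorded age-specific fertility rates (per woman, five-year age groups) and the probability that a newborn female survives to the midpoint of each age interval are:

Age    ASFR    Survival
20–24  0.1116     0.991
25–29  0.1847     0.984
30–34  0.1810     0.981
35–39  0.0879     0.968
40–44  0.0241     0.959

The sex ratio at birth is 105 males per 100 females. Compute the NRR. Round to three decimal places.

1.410

Proportion female at birth = 100 / (100 + 105) = 0.48780.
Per-age-group product (5 × ASFR × survival probability):
  20–24: 5 × 0.1116 × 0.991 = 0.55298
  25–29: 5 × 0.1847 × 0.984 = 0.90872
  30–34: 5 × 0.1810 × 0.981 = 0.88781
  35–39: 5 × 0.0879 × 0.968 = 0.42544
  40–44: 5 × 0.0241 × 0.959 = 0.11556
Sum = 2.89051
NRR = 0.48780 × 2.89051 = 1.40999
An NRR exceeding 1 indicates intrinsic growth under these rates.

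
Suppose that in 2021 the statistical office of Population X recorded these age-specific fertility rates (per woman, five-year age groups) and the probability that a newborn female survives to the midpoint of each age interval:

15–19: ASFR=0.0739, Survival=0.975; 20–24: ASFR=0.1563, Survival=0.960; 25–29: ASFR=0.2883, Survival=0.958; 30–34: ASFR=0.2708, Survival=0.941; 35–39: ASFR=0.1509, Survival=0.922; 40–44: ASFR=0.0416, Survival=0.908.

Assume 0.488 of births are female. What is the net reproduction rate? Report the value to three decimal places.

Proportion female at birth = 0.488.
Each age group contributes 5 × ASFR × survival:
  15–19: 5 × 0.0739 × 0.975 = 0.36026
  20–24: 5 × 0.1563 × 0.960 = 0.75024
  25–29: 5 × 0.2883 × 0.958 = 1.38096
  30–34: 5 × 0.2708 × 0.941 = 1.27411
  35–39: 5 × 0.1509 × 0.922 = 0.69565
  40–44: 5 × 0.0416 × 0.908 = 0.18886
Sum = 4.65008
NRR = 0.488 × 4.65008 = 2.26924

2.269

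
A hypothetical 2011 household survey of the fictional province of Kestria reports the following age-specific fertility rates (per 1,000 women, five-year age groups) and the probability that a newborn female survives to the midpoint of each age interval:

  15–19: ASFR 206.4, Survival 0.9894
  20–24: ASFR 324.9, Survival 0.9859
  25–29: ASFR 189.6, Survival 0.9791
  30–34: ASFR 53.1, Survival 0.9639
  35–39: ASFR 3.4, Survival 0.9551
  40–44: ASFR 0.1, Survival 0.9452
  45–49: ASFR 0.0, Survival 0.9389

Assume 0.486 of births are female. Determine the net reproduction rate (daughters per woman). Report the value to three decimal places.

1.858

Proportion female at birth = 0.486.
Survival-weighted fertility by age (5·fₓ·Sₓ):
  15–19: 5 × 206.4/1000 × 0.9894 = 1.02106
  20–24: 5 × 324.9/1000 × 0.9859 = 1.60159
  25–29: 5 × 189.6/1000 × 0.9791 = 0.92819
  30–34: 5 × 53.1/1000 × 0.9639 = 0.25592
  35–39: 5 × 3.4/1000 × 0.9551 = 0.01624
  40–44: 5 × 0.1/1000 × 0.9452 = 0.00047
  45–49: 5 × 0.0/1000 × 0.9389 = 0.00000
Sum = 3.82347
NRR = 0.486 × 3.82347 = 1.85821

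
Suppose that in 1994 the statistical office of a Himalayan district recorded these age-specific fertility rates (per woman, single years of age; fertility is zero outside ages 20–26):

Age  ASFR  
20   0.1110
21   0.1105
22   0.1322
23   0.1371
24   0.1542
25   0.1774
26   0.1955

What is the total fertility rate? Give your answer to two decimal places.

Sum of ASFRs = 0.1110 + 0.1105 + 0.1322 + 0.1371 + 0.1542 + 0.1774 + 0.1955 = 1.0179
TFR = 1.0179

1.02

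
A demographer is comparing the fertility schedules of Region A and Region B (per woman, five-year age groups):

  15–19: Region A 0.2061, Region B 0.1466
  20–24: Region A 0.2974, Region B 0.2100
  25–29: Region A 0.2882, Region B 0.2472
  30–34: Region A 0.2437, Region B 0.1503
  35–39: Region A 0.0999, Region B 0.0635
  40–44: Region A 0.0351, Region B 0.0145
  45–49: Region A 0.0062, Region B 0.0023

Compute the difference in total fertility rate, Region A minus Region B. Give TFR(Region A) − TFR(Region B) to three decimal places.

Region A:
  Sum of ASFRs = 0.2061 + 0.2974 + 0.2882 + 0.2437 + 0.0999 + 0.0351 + 0.0062 = 1.1766
  TFR = 5 × 1.1766 = 5.883
Region B:
  Sum of ASFRs = 0.1466 + 0.2100 + 0.2472 + 0.1503 + 0.0635 + 0.0145 + 0.0023 = 0.8344
  TFR = 5 × 0.8344 = 4.172
Difference = 5.883 − 4.172 = 1.711

1.711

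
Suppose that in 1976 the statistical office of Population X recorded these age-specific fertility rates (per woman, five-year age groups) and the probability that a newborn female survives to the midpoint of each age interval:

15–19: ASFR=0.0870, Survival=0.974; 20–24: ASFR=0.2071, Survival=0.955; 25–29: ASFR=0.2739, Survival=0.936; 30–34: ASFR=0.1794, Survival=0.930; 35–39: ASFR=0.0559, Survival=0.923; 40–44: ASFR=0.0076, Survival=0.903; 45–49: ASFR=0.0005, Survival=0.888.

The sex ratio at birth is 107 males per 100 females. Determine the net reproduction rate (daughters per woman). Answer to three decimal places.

Proportion female at birth = 100 / (100 + 107) = 0.48309.
Survival-weighted fertility by age (5·fₓ·Sₓ):
  15–19: 5 × 0.0870 × 0.974 = 0.42369
  20–24: 5 × 0.2071 × 0.955 = 0.98890
  25–29: 5 × 0.2739 × 0.936 = 1.28185
  30–34: 5 × 0.1794 × 0.930 = 0.83421
  35–39: 5 × 0.0559 × 0.923 = 0.25798
  40–44: 5 × 0.0076 × 0.903 = 0.03431
  45–49: 5 × 0.0005 × 0.888 = 0.00222
Sum = 3.82316
NRR = 0.48309 × 3.82316 = 1.84693
With NRR above 1 the population is above replacement fertility.

1.847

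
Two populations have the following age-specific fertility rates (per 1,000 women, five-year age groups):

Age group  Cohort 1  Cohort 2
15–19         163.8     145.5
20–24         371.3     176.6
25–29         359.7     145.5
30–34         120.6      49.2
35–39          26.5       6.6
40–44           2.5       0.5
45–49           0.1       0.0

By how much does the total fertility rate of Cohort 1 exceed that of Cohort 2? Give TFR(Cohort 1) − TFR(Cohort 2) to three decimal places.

2.603

Cohort 1:
  Sum of ASFRs = 163.8 + 371.3 + 359.7 + 120.6 + 26.5 + 2.5 + 0.1 = 1044.5
  TFR = 5 × 1044.5 / 1000 = 5.2225
Cohort 2:
  Sum of ASFRs = 145.5 + 176.6 + 145.5 + 49.2 + 6.6 + 0.5 + 0.0 = 523.9
  TFR = 5 × 523.9 / 1000 = 2.6195
Difference = 5.2225 − 2.6195 = 2.603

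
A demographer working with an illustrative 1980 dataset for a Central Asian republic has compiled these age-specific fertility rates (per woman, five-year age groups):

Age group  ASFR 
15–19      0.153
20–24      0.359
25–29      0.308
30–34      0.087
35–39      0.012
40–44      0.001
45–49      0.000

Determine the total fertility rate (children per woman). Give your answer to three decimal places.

4.600

Sum of ASFRs = 0.153 + 0.359 + 0.308 + 0.087 + 0.012 + 0.001 + 0.000 = 0.920
TFR = 5 × 0.920 = 4.6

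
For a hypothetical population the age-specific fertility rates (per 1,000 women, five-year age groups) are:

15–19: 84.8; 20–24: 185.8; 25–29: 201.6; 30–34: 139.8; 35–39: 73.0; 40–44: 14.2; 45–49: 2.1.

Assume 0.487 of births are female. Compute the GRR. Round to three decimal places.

Proportion female at birth = 0.487.
Sum of ASFRs = 84.8 + 185.8 + 201.6 + 139.8 + 73.0 + 14.2 + 2.1 = 701.3
TFR = 5 × 701.3 / 1000 = 3.5065
GRR = 0.487 × 3.5065 = 1.70767

1.708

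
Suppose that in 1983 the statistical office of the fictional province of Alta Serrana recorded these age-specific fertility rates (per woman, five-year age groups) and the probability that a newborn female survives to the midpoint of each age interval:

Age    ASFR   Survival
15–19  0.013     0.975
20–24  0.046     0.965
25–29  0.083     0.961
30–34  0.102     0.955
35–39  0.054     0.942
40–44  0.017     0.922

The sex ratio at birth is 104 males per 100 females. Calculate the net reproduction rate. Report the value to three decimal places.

0.737

Proportion female at birth = 100 / (100 + 104) = 0.49020.
Each age group contributes 5 × ASFR × survival:
  15–19: 5 × 0.013 × 0.975 = 0.06338
  20–24: 5 × 0.046 × 0.965 = 0.22195
  25–29: 5 × 0.083 × 0.961 = 0.39882
  30–34: 5 × 0.102 × 0.955 = 0.48705
  35–39: 5 × 0.054 × 0.942 = 0.25434
  40–44: 5 × 0.017 × 0.922 = 0.07837
Sum = 1.50391
NRR = 0.49020 × 1.50391 = 0.73722
An NRR under 1 implies long-run decline under these rates.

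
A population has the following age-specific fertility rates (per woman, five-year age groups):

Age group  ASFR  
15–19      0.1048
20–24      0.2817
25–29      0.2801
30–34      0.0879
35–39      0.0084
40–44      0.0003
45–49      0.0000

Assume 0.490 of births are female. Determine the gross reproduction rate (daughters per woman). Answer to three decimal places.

1.870

Proportion female at birth = 0.490.
Sum of ASFRs = 0.1048 + 0.2817 + 0.2801 + 0.0879 + 0.0084 + 0.0003 + 0.0000 = 0.7632
TFR = 5 × 0.7632 = 3.816
GRR = 0.490 × 3.816 = 1.86984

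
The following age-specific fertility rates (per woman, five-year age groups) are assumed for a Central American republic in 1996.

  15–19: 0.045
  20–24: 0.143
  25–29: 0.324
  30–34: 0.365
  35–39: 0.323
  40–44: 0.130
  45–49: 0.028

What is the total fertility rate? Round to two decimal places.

6.79

Sum of ASFRs = 0.045 + 0.143 + 0.324 + 0.365 + 0.323 + 0.130 + 0.028 = 1.358
TFR = 5 × 1.358 = 6.79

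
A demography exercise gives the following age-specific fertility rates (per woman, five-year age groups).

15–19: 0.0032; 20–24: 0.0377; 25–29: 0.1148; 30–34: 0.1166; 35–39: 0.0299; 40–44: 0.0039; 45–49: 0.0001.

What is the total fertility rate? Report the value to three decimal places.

1.531

Sum of ASFRs = 0.0032 + 0.0377 + 0.1148 + 0.1166 + 0.0299 + 0.0039 + 0.0001 = 0.3062
TFR = 5 × 0.3062 = 1.531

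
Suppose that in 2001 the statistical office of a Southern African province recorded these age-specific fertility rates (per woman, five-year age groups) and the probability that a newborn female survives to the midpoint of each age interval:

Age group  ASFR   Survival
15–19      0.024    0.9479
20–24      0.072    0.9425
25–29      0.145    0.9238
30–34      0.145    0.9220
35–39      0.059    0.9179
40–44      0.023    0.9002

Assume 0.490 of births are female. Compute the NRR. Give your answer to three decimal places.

Proportion female at birth = 0.490.
Survival-weighted fertility by age (5·fₓ·Sₓ):
  15–19: 5 × 0.024 × 0.9479 = 0.11375
  20–24: 5 × 0.072 × 0.9425 = 0.33930
  25–29: 5 × 0.145 × 0.9238 = 0.66976
  30–34: 5 × 0.145 × 0.9220 = 0.66845
  35–39: 5 × 0.059 × 0.9179 = 0.27078
  40–44: 5 × 0.023 × 0.9002 = 0.10352
Sum = 2.16556
NRR = 0.490 × 2.16556 = 1.06112

1.061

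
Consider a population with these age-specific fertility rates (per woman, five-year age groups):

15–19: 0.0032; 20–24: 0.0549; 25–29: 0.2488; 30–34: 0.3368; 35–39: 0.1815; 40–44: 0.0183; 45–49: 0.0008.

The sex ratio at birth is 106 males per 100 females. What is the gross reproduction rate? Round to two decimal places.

Proportion female at birth = 100 / (100 + 106) = 0.48544.
Sum of ASFRs = 0.0032 + 0.0549 + 0.2488 + 0.3368 + 0.1815 + 0.0183 + 0.0008 = 0.8443
TFR = 5 × 0.8443 = 4.2215
GRR = 0.48544 × 4.2215 = 2.04928

2.05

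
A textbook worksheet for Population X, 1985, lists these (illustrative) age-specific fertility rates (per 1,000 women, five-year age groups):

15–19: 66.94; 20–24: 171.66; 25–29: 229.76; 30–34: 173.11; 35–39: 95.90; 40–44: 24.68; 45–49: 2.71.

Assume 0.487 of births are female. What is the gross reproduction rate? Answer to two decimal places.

Proportion female at birth = 0.487.
Sum of ASFRs = 66.94 + 171.66 + 229.76 + 173.11 + 95.90 + 24.68 + 2.71 = 764.76
TFR = 5 × 764.76 / 1000 = 3.8238
GRR = 0.487 × 3.8238 = 1.86219

1.86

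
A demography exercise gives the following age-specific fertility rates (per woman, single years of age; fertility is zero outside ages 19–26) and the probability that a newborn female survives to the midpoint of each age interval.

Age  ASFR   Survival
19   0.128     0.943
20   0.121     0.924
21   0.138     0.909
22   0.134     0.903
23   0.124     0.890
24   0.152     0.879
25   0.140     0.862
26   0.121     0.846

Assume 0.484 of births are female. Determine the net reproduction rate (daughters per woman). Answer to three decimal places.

Proportion female at birth = 0.484.
Weighting each age-specific rate by interval width and survival:
  19: 1 × 0.128 × 0.943 = 0.12070
  20: 1 × 0.121 × 0.924 = 0.11180
  21: 1 × 0.138 × 0.909 = 0.12544
  22: 1 × 0.134 × 0.903 = 0.12100
  23: 1 × 0.124 × 0.890 = 0.11036
  24: 1 × 0.152 × 0.879 = 0.13361
  25: 1 × 0.140 × 0.862 = 0.12068
  26: 1 × 0.121 × 0.846 = 0.10237
Sum = 0.94596
NRR = 0.484 × 0.94596 = 0.45784

0.458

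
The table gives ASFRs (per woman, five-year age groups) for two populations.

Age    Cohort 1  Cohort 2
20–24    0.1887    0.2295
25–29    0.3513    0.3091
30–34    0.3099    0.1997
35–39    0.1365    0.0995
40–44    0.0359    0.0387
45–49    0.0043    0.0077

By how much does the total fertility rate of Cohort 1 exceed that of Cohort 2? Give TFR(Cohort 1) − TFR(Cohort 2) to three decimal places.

Cohort 1:
  Sum of ASFRs = 0.1887 + 0.3513 + 0.3099 + 0.1365 + 0.0359 + 0.0043 = 1.0266
  TFR = 5 × 1.0266 = 5.133
Cohort 2:
  Sum of ASFRs = 0.2295 + 0.3091 + 0.1997 + 0.0995 + 0.0387 + 0.0077 = 0.8842
  TFR = 5 × 0.8842 = 4.421
Difference = 5.133 − 4.421 = 0.712

0.712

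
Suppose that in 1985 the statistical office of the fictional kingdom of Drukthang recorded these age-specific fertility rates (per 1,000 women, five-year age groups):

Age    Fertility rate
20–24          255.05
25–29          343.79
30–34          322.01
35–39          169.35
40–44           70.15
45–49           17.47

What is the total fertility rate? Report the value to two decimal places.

5.89

Sum of ASFRs = 255.05 + 343.79 + 322.01 + 169.35 + 70.15 + 17.47 = 1177.82
TFR = 5 × 1177.82 / 1000 = 5.8891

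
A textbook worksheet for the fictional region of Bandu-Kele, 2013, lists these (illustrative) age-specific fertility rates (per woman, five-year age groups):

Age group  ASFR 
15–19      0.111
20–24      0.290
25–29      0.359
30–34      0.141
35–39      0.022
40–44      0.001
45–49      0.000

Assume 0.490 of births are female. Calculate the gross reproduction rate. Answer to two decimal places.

Proportion female at birth = 0.490.
Sum of ASFRs = 0.111 + 0.290 + 0.359 + 0.141 + 0.022 + 0.001 + 0.000 = 0.924
TFR = 5 × 0.924 = 4.62
GRR = 0.490 × 4.62 = 2.26380

2.26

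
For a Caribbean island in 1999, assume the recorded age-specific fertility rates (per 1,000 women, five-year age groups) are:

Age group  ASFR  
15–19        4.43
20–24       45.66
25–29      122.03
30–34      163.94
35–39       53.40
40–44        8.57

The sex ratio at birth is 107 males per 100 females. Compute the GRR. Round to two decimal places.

Proportion female at birth = 100 / (100 + 107) = 0.48309.
Sum of ASFRs = 4.43 + 45.66 + 122.03 + 163.94 + 53.40 + 8.57 = 398.03
TFR = 5 × 398.03 / 1000 = 1.99015
GRR = 0.48309 × 1.99015 = 0.96142

0.96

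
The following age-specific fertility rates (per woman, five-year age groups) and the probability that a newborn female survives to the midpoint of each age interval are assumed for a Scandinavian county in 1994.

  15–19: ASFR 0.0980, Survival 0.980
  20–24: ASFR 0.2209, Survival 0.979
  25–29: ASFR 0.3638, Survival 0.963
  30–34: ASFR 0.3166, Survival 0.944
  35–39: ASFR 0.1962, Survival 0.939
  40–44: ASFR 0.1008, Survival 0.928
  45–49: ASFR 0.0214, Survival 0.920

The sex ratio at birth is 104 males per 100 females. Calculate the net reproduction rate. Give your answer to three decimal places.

3.086

Proportion female at birth = 100 / (100 + 104) = 0.49020.
Per-age-group product (5 × ASFR × survival probability):
  15–19: 5 × 0.0980 × 0.980 = 0.48020
  20–24: 5 × 0.2209 × 0.979 = 1.08131
  25–29: 5 × 0.3638 × 0.963 = 1.75170
  30–34: 5 × 0.3166 × 0.944 = 1.49435
  35–39: 5 × 0.1962 × 0.939 = 0.92116
  40–44: 5 × 0.1008 × 0.928 = 0.46771
  45–49: 5 × 0.0214 × 0.920 = 0.09844
Sum = 6.29487
NRR = 0.49020 × 6.29487 = 3.08575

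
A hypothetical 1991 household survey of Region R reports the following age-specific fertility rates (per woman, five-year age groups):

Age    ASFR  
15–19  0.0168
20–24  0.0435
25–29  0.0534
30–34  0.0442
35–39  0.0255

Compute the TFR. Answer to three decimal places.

Sum of ASFRs = 0.0168 + 0.0435 + 0.0534 + 0.0442 + 0.0255 = 0.1834
TFR = 5 × 0.1834 = 0.917

0.917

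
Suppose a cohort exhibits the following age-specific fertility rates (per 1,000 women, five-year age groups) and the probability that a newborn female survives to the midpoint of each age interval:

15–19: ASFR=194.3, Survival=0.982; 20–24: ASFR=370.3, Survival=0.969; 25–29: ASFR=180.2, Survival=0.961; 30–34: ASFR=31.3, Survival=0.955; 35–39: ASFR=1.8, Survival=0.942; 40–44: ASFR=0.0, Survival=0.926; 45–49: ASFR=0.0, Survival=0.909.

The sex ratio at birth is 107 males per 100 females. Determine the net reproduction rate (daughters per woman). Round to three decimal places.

Proportion female at birth = 100 / (100 + 107) = 0.48309.
Survival-weighted fertility by age (5·fₓ·Sₓ):
  15–19: 5 × 194.3/1000 × 0.982 = 0.95401
  20–24: 5 × 370.3/1000 × 0.969 = 1.79410
  25–29: 5 × 180.2/1000 × 0.961 = 0.86586
  30–34: 5 × 31.3/1000 × 0.955 = 0.14946
  35–39: 5 × 1.8/1000 × 0.942 = 0.00848
  40–44: 5 × 0.0/1000 × 0.926 = 0.00000
  45–49: 5 × 0.0/1000 × 0.909 = 0.00000
Sum = 3.77191
NRR = 0.48309 × 3.77191 = 1.82217

1.822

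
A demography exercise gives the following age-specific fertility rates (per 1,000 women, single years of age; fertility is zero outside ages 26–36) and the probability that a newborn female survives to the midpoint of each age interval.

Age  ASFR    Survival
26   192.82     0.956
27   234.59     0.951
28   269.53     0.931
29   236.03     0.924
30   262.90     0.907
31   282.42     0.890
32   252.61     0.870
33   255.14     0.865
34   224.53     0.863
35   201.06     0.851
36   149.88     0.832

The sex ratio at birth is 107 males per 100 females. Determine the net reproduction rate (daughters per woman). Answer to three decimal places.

1.109

Proportion female at birth = 100 / (100 + 107) = 0.48309.
Per-age-group product (1 × ASFR × survival probability):
  26: 1 × 192.82/1000 × 0.956 = 0.18434
  27: 1 × 234.59/1000 × 0.951 = 0.22310
  28: 1 × 269.53/1000 × 0.931 = 0.25093
  29: 1 × 236.03/1000 × 0.924 = 0.21809
  30: 1 × 262.90/1000 × 0.907 = 0.23845
  31: 1 × 282.42/1000 × 0.890 = 0.25135
  32: 1 × 252.61/1000 × 0.870 = 0.21977
  33: 1 × 255.14/1000 × 0.865 = 0.22070
  34: 1 × 224.53/1000 × 0.863 = 0.19377
  35: 1 × 201.06/1000 × 0.851 = 0.17110
  36: 1 × 149.88/1000 × 0.832 = 0.12470
Sum = 2.29630
NRR = 0.48309 × 2.29630 = 1.10932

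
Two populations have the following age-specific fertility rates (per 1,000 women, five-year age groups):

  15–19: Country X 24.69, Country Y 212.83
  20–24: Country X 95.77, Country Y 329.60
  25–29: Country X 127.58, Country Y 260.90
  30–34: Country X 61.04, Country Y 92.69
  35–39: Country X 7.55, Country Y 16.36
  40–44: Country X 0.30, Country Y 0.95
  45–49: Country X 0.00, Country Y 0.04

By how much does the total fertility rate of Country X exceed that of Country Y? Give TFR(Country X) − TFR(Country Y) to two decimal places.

-2.98

Country X:
  Sum of ASFRs = 24.69 + 95.77 + 127.58 + 61.04 + 7.55 + 0.30 + 0.00 = 316.93
  TFR = 5 × 316.93 / 1000 = 1.58465
Country Y:
  Sum of ASFRs = 212.83 + 329.60 + 260.90 + 92.69 + 16.36 + 0.95 + 0.04 = 913.37
  TFR = 5 × 913.37 / 1000 = 4.56685
Difference = 1.58465 − 4.56685 = -2.9822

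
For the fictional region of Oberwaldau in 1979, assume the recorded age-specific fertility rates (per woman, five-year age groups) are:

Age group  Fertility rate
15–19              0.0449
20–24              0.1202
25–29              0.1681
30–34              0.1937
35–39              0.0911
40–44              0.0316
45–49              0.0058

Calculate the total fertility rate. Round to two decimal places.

Sum of ASFRs = 0.0449 + 0.1202 + 0.1681 + 0.1937 + 0.0911 + 0.0316 + 0.0058 = 0.6554
TFR = 5 × 0.6554 = 3.277

3.28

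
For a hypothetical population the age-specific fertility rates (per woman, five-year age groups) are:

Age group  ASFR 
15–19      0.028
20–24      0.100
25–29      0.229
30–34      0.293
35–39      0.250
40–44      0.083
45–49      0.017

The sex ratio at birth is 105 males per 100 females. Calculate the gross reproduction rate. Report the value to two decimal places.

Proportion female at birth = 100 / (100 + 105) = 0.48780.
Sum of ASFRs = 0.028 + 0.100 + 0.229 + 0.293 + 0.250 + 0.083 + 0.017 = 1.000
TFR = 5 × 1.000 = 5
GRR = 0.48780 × 5 = 2.43900

2.44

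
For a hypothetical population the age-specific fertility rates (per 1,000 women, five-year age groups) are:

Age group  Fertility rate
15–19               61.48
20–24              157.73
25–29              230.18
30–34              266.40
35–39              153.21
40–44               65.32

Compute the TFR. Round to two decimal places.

Sum of ASFRs = 61.48 + 157.73 + 230.18 + 266.40 + 153.21 + 65.32 = 934.32
TFR = 5 × 934.32 / 1000 = 4.6716

4.67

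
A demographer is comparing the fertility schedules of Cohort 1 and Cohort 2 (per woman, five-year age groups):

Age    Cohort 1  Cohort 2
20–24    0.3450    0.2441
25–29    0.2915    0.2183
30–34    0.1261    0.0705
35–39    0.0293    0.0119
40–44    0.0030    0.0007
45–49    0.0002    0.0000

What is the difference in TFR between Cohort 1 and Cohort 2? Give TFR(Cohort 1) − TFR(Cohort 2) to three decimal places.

1.248

Cohort 1:
  Sum of ASFRs = 0.3450 + 0.2915 + 0.1261 + 0.0293 + 0.0030 + 0.0002 = 0.7951
  TFR = 5 × 0.7951 = 3.9755
Cohort 2:
  Sum of ASFRs = 0.2441 + 0.2183 + 0.0705 + 0.0119 + 0.0007 + 0.0000 = 0.5455
  TFR = 5 × 0.5455 = 2.7275
Difference = 3.9755 − 2.7275 = 1.248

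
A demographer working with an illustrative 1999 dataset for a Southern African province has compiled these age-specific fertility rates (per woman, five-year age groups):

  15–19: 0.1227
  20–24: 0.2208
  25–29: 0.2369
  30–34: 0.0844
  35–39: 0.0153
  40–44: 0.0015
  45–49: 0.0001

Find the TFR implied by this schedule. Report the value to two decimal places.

3.41

Sum of ASFRs = 0.1227 + 0.2208 + 0.2369 + 0.0844 + 0.0153 + 0.0015 + 0.0001 = 0.6817
TFR = 5 × 0.6817 = 3.4085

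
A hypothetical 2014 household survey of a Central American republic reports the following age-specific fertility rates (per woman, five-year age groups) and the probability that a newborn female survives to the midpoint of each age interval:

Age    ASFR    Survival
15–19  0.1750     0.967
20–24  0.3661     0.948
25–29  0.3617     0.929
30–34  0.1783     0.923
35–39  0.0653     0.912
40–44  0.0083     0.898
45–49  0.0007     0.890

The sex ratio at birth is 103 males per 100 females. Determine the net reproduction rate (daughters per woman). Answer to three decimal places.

2.671

Proportion female at birth = 100 / (100 + 103) = 0.49261.
Per-age-group product (5 × ASFR × survival probability):
  15–19: 5 × 0.1750 × 0.967 = 0.84613
  20–24: 5 × 0.3661 × 0.948 = 1.73531
  25–29: 5 × 0.3617 × 0.929 = 1.68010
  30–34: 5 × 0.1783 × 0.923 = 0.82285
  35–39: 5 × 0.0653 × 0.912 = 0.29777
  40–44: 5 × 0.0083 × 0.898 = 0.03727
  45–49: 5 × 0.0007 × 0.890 = 0.00312
Sum = 5.42255
NRR = 0.49261 × 5.42255 = 2.67120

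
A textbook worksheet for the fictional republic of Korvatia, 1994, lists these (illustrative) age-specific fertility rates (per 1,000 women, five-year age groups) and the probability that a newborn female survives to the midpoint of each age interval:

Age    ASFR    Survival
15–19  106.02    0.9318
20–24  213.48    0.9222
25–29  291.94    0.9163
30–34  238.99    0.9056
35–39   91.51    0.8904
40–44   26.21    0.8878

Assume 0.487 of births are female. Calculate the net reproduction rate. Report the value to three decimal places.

Proportion female at birth = 0.487.
Each age group contributes 5 × ASFR × survival:
  15–19: 5 × 106.02/1000 × 0.9318 = 0.49395
  20–24: 5 × 213.48/1000 × 0.9222 = 0.98436
  25–29: 5 × 291.94/1000 × 0.9163 = 1.33752
  30–34: 5 × 238.99/1000 × 0.9056 = 1.08215
  35–39: 5 × 91.51/1000 × 0.8904 = 0.40740
  40–44: 5 × 26.21/1000 × 0.8878 = 0.11635
Sum = 4.42173
NRR = 0.487 × 4.42173 = 2.15338
An NRR exceeding 1 indicates intrinsic growth under these rates.

2.153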